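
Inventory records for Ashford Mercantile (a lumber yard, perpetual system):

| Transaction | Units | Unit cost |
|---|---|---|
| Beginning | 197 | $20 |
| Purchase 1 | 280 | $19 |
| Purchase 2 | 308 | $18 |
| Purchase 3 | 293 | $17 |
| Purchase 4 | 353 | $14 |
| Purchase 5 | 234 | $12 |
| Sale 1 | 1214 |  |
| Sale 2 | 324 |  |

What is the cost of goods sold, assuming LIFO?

COGS = $24,995

Sale 1 (1214) [LIFO — newest first]: 234 @ $12 + 353 @ $14 + 293 @ $17 + 308 @ $18 + 26 @ $19 = $18,769
Sale 2 (324) [LIFO — newest first]: 254 @ $19 + 70 @ $20 = $6,226
Total COGS = $18,769 + $6,226 = $24,995
Ending inventory: 127 @ $20 = $2,540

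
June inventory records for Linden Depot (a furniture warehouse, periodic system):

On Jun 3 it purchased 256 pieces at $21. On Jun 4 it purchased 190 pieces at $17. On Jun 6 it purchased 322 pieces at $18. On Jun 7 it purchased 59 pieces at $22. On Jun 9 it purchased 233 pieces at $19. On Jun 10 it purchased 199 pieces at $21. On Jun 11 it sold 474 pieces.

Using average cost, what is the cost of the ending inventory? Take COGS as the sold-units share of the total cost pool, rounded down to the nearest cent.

Ending inventory = $15,155.06

Jun 11, sell 474: 474/1259 × $24,306.00 → $9,150.94
Ending inventory (cost pool remaining) = $15,155.06
Check: goods available $24,306.00 = COGS $9,150.94 + ending $15,155.06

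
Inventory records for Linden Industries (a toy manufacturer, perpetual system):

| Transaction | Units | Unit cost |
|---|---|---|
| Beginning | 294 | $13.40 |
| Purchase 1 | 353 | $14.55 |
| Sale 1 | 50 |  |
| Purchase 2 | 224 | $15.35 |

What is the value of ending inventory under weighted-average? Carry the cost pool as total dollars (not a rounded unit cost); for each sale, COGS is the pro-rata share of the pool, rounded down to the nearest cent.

Ending inventory = $11,812.78

After Beginning: 294 on hand, pool $3,939.60 (≈ $13.4000 each)
After Purchase 1: 647 on hand, pool $9,075.75 (≈ $14.0274 each)
Sale 1, sell 50: 50/647 × $9,075.75 → $701.37
After Purchase 2: 821 on hand, pool $11,812.78 (≈ $14.3883 each)
Ending inventory (cost pool remaining) = $11,812.78
Check: goods available $12,514.15 = COGS $701.37 + ending $11,812.78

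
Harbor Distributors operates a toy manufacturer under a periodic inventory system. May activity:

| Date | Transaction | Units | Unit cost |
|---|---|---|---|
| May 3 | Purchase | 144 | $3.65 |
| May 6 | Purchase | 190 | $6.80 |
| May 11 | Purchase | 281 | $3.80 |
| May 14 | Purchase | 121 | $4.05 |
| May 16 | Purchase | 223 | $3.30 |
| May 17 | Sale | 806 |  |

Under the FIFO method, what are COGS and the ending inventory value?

May 17, 806 sold [FIFO — oldest first]: 144 @ $3.65 + 190 @ $6.80 + 281 @ $3.80 + 121 @ $4.05 + 70 @ $3.30 = $3,606.45
Ending inventory: 153 @ $3.30 = $504.90
Check: goods available $4,111.35 = COGS $3,606.45 + ending $504.90

COGS = $3,606.45; ending inventory = $504.90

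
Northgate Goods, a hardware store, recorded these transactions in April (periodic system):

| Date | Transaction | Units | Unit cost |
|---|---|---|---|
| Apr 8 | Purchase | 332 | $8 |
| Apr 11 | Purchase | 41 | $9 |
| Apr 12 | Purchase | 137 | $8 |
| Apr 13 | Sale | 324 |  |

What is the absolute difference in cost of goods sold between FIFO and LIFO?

FIFO COGS: 324 @ $8 = $2,592
LIFO COGS: 137 @ $8 + 41 @ $9 + 146 @ $8 = $2,633
Difference = |$2,592 − $2,633| = $41

$41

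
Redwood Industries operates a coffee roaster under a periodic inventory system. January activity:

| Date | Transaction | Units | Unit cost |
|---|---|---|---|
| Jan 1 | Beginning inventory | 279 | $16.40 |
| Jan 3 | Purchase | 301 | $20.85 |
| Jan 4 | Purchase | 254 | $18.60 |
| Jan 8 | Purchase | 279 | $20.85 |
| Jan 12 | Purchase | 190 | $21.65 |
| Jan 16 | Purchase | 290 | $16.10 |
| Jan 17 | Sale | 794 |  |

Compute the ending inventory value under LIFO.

Ending inventory = $14,924.85

Jan 17, 794 sold [LIFO — newest first]: 290 @ $16.10 + 190 @ $21.65 + 279 @ $20.85 + 35 @ $18.60 = $15,250.65
Ending inventory: 279 @ $16.40 + 301 @ $20.85 + 219 @ $18.60 = $14,924.85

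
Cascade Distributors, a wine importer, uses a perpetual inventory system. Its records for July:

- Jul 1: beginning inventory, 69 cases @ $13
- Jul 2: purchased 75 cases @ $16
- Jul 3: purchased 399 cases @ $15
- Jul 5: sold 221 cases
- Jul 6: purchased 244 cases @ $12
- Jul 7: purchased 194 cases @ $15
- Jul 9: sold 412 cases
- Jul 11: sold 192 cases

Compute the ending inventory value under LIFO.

Ending inventory = $2,277

Jul 5, 221 sold [LIFO — newest first]: 221 @ $15 = $3,315
Jul 9, 412 sold [LIFO — newest first]: 194 @ $15 + 218 @ $12 = $5,526
Jul 11, 192 sold [LIFO — newest first]: 26 @ $12 + 166 @ $15 = $2,802
Total COGS = $3,315 + $5,526 + $2,802 = $11,643
Ending inventory: 69 @ $13 + 75 @ $16 + 12 @ $15 = $2,277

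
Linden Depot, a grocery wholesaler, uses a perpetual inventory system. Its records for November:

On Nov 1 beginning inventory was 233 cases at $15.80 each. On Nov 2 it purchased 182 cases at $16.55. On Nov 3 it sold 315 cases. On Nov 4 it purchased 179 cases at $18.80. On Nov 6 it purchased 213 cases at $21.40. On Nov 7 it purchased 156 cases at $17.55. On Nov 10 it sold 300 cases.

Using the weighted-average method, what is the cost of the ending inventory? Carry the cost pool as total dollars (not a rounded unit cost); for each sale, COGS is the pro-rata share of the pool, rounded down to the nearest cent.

Ending inventory = $6,591.65

After Nov 1: 233 on hand, pool $3,681.40 (≈ $15.8000 each)
After Nov 2: 415 on hand, pool $6,693.50 (≈ $16.1289 each)
Nov 3, sell 315: 315/415 × $6,693.50 → $5,080.60
After Nov 4: 279 on hand, pool $4,978.10 (≈ $17.8427 each)
After Nov 6: 492 on hand, pool $9,536.30 (≈ $19.3827 each)
After Nov 7: 648 on hand, pool $12,274.10 (≈ $18.9415 each)
Nov 10, sell 300: 300/648 × $12,274.10 → $5,682.45
Total COGS = $5,080.60 + $5,682.45 = $10,763.05
Ending inventory (cost pool remaining) = $6,591.65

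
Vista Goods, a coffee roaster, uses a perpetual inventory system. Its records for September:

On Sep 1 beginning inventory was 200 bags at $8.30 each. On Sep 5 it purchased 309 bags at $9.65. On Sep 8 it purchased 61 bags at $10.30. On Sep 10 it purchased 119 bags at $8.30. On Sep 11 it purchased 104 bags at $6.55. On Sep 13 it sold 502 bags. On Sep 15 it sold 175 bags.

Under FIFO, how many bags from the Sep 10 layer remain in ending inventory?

Sep 13, 502 sold [FIFO — oldest first]: 200 @ $8.30 + 302 @ $9.65 = $4,574.30
Sep 15, 175 sold [FIFO — oldest first]: 7 @ $9.65 + 61 @ $10.30 + 107 @ $8.30 = $1,583.95
Total COGS = $4,574.30 + $1,583.95 = $6,158.25
Ending inventory: 12 @ $8.30 + 104 @ $6.55 = $780.80
Check: goods available $6,939.05 = COGS $6,158.25 + ending $780.80

12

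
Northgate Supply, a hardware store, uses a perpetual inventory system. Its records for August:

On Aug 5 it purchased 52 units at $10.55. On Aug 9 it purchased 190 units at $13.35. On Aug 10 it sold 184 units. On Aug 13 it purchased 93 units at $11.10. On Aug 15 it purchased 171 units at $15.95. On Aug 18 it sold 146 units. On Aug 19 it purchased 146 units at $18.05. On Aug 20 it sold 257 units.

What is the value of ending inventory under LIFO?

Ending inventory = $706.40

Aug 10, 184 sold [LIFO — newest first]: 184 @ $13.35 = $2,456.40
Aug 18, 146 sold [LIFO — newest first]: 146 @ $15.95 = $2,328.70
Aug 20, 257 sold [LIFO — newest first]: 146 @ $18.05 + 25 @ $15.95 + 86 @ $11.10 = $3,988.65
Total COGS = $2,456.40 + $2,328.70 + $3,988.65 = $8,773.75
Ending inventory: 52 @ $10.55 + 6 @ $13.35 + 7 @ $11.10 = $706.40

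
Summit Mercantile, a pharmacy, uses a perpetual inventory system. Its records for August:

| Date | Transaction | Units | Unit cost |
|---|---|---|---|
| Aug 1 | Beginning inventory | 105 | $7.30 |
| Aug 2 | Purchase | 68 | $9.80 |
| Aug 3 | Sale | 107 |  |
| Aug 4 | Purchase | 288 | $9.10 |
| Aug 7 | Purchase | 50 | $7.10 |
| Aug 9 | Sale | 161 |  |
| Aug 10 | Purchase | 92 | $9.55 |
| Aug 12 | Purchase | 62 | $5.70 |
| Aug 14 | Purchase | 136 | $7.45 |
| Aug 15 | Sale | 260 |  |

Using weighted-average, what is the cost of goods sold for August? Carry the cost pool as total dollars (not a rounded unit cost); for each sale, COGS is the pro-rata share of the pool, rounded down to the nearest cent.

After Aug 1: 105 on hand, pool $766.50 (≈ $7.3000 each)
After Aug 2: 173 on hand, pool $1,432.90 (≈ $8.2827 each)
Aug 3, sell 107: 107/173 × $1,432.90 → $886.24
After Aug 4: 354 on hand, pool $3,167.46 (≈ $8.9476 each)
After Aug 7: 404 on hand, pool $3,522.46 (≈ $8.7190 each)
Aug 9, sell 161: 161/404 × $3,522.46 → $1,403.75
After Aug 10: 335 on hand, pool $2,997.31 (≈ $8.9472 each)
After Aug 12: 397 on hand, pool $3,350.71 (≈ $8.4401 each)
After Aug 14: 533 on hand, pool $4,363.91 (≈ $8.1874 each)
Aug 15, sell 260: 260/533 × $4,363.91 → $2,128.73
Total COGS = $886.24 + $1,403.75 + $2,128.73 = $4,418.72
Ending inventory (cost pool remaining) = $2,235.18
Check: goods available $6,653.90 = COGS $4,418.72 + ending $2,235.18

COGS = $4,418.72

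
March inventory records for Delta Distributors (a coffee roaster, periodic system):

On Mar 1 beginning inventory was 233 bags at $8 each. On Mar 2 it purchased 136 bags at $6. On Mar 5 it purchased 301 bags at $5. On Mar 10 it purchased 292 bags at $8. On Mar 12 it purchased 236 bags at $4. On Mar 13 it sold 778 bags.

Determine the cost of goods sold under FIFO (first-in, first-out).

COGS = $5,049

Mar 13, 778 sold [FIFO — oldest first]: 233 @ $8 + 136 @ $6 + 301 @ $5 + 108 @ $8 = $5,049
Ending inventory: 184 @ $8 + 236 @ $4 = $2,416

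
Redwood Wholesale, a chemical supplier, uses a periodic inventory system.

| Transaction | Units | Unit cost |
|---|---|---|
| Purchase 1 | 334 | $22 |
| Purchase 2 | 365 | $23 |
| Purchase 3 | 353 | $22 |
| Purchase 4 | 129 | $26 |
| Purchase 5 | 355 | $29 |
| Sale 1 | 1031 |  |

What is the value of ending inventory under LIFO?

Ending inventory = $11,281

Sale 1 (1031) [LIFO — newest first]: 355 @ $29 + 129 @ $26 + 353 @ $22 + 194 @ $23 = $25,877
Ending inventory: 334 @ $22 + 171 @ $23 = $11,281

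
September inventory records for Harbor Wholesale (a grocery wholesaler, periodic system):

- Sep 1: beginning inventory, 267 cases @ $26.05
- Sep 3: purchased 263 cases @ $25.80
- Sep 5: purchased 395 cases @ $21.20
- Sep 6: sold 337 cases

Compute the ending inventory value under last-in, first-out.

Sep 6, 337 sold [LIFO — newest first]: 337 @ $21.20 = $7,144.40
Ending inventory: 267 @ $26.05 + 263 @ $25.80 + 58 @ $21.20 = $14,970.35

Ending inventory = $14,970.35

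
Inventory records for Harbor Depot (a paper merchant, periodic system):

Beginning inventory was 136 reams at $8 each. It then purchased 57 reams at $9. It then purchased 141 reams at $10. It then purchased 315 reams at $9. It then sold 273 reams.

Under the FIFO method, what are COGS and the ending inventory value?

Sale 1 (273) [FIFO — oldest first]: 136 @ $8 + 57 @ $9 + 80 @ $10 = $2,401
Ending inventory: 61 @ $10 + 315 @ $9 = $3,445

COGS = $2,401; ending inventory = $3,445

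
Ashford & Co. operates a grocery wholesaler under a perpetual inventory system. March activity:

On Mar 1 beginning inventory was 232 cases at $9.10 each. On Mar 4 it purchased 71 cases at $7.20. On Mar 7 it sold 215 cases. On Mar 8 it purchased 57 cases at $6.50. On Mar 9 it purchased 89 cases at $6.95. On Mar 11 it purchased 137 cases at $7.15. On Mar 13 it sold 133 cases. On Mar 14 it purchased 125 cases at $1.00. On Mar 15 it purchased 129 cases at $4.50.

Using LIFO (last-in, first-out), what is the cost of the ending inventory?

Ending inventory = $2,523.95

Mar 7, 215 sold [LIFO — newest first]: 71 @ $7.20 + 144 @ $9.10 = $1,821.60
Mar 13, 133 sold [LIFO — newest first]: 133 @ $7.15 = $950.95
Total COGS = $1,821.60 + $950.95 = $2,772.55
Ending inventory: 88 @ $9.10 + 57 @ $6.50 + 89 @ $6.95 + 4 @ $7.15 + 125 @ $1.00 + 129 @ $4.50 = $2,523.95
Check: goods available $5,296.50 = COGS $2,772.55 + ending $2,523.95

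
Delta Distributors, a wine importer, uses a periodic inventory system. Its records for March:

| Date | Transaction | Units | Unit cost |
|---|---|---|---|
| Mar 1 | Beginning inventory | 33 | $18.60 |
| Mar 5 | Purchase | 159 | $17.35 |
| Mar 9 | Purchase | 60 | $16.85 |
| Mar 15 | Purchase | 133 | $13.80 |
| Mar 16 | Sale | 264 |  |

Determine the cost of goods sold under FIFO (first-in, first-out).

COGS = $4,549.05

Mar 16, 264 sold [FIFO — oldest first]: 33 @ $18.60 + 159 @ $17.35 + 60 @ $16.85 + 12 @ $13.80 = $4,549.05
Ending inventory: 121 @ $13.80 = $1,669.80
Check: goods available $6,218.85 = COGS $4,549.05 + ending $1,669.80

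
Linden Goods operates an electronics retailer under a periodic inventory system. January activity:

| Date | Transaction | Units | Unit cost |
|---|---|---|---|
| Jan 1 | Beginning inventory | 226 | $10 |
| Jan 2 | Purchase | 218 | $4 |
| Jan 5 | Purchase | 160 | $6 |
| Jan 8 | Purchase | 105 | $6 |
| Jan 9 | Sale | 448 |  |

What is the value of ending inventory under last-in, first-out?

Ending inventory = $2,400

Jan 9, 448 sold [LIFO — newest first]: 105 @ $6 + 160 @ $6 + 183 @ $4 = $2,322
Ending inventory: 226 @ $10 + 35 @ $4 = $2,400
Check: goods available $4,722 = COGS $2,322 + ending $2,400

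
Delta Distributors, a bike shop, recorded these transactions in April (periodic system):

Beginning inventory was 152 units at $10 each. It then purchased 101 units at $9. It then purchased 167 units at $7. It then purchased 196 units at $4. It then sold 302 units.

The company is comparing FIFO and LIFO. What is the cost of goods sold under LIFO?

COGS = $1,526

FIFO COGS: 152 @ $10 + 101 @ $9 + 49 @ $7 = $2,772
LIFO COGS: 196 @ $4 + 106 @ $7 = $1,526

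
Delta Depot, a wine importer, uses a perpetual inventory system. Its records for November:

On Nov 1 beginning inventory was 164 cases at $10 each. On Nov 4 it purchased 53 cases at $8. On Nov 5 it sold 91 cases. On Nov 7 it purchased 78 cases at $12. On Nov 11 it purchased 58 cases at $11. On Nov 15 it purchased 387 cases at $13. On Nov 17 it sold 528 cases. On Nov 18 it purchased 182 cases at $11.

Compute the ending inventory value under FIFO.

Ending inventory = $3,575

Nov 5, 91 sold [FIFO — oldest first]: 91 @ $10 = $910
Nov 17, 528 sold [FIFO — oldest first]: 73 @ $10 + 53 @ $8 + 78 @ $12 + 58 @ $11 + 266 @ $13 = $6,186
Total COGS = $910 + $6,186 = $7,096
Ending inventory: 121 @ $13 + 182 @ $11 = $3,575
Check: goods available $10,671 = COGS $7,096 + ending $3,575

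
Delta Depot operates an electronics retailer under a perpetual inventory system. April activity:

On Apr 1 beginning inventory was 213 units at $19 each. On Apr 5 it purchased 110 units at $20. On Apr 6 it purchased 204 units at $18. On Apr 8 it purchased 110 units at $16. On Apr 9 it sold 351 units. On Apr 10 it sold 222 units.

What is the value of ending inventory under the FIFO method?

Ending inventory = $1,024

Apr 9, 351 sold [FIFO — oldest first]: 213 @ $19 + 110 @ $20 + 28 @ $18 = $6,751
Apr 10, 222 sold [FIFO — oldest first]: 176 @ $18 + 46 @ $16 = $3,904
Total COGS = $6,751 + $3,904 = $10,655
Ending inventory: 64 @ $16 = $1,024
Check: goods available $11,679 = COGS $10,655 + ending $1,024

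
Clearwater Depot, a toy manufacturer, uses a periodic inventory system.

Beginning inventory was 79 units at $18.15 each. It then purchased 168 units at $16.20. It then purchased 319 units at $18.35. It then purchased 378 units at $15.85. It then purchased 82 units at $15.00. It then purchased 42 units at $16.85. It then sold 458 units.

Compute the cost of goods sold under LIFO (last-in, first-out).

Sale 1 (458) [LIFO — newest first]: 42 @ $16.85 + 82 @ $15.00 + 334 @ $15.85 = $7,231.60
Ending inventory: 79 @ $18.15 + 168 @ $16.20 + 319 @ $18.35 + 44 @ $15.85 = $10,706.50

COGS = $7,231.60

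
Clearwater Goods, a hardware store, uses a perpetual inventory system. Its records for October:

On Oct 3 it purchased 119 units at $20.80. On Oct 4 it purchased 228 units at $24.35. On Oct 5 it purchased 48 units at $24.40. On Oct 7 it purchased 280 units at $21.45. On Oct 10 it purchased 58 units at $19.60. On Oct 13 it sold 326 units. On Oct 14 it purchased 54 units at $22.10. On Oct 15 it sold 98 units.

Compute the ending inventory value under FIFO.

Oct 13, 326 sold [FIFO — oldest first]: 119 @ $20.80 + 207 @ $24.35 = $7,515.65
Oct 15, 98 sold [FIFO — oldest first]: 21 @ $24.35 + 48 @ $24.40 + 29 @ $21.45 = $2,304.60
Total COGS = $7,515.65 + $2,304.60 = $9,820.25
Ending inventory: 251 @ $21.45 + 58 @ $19.60 + 54 @ $22.10 = $7,714.15
Check: goods available $17,534.40 = COGS $9,820.25 + ending $7,714.15

Ending inventory = $7,714.15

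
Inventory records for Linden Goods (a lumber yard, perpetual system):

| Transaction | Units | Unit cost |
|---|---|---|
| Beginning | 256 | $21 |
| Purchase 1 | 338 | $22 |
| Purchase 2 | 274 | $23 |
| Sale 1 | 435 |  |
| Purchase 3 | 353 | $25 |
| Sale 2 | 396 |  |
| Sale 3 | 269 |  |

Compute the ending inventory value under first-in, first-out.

Ending inventory = $3,025

Sale 1 (435) [FIFO — oldest first]: 256 @ $21 + 179 @ $22 = $9,314
Sale 2 (396) [FIFO — oldest first]: 159 @ $22 + 237 @ $23 = $8,949
Sale 3 (269) [FIFO — oldest first]: 37 @ $23 + 232 @ $25 = $6,651
Total COGS = $9,314 + $8,949 + $6,651 = $24,914
Ending inventory: 121 @ $25 = $3,025
Check: goods available $27,939 = COGS $24,914 + ending $3,025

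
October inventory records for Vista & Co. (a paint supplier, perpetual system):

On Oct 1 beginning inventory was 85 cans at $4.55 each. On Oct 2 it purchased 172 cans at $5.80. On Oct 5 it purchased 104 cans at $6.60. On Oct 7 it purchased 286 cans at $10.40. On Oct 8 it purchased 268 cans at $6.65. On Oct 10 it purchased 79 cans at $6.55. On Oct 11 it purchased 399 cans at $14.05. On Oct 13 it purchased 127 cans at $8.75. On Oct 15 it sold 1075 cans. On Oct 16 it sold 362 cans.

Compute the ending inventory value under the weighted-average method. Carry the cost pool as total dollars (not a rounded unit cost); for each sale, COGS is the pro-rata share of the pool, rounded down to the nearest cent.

After Oct 1: 85 on hand, pool $386.75 (≈ $4.5500 each)
After Oct 2: 257 on hand, pool $1,384.35 (≈ $5.3866 each)
After Oct 5: 361 on hand, pool $2,070.75 (≈ $5.7361 each)
After Oct 7: 647 on hand, pool $5,045.15 (≈ $7.7978 each)
After Oct 8: 915 on hand, pool $6,827.35 (≈ $7.4616 each)
After Oct 10: 994 on hand, pool $7,344.80 (≈ $7.3891 each)
After Oct 11: 1393 on hand, pool $12,950.75 (≈ $9.2970 each)
After Oct 13: 1520 on hand, pool $14,062.00 (≈ $9.2513 each)
Oct 15, sell 1075: 1075/1520 × $14,062.00 → $9,945.16
Oct 16, sell 362: 362/445 × $4,116.84 → $3,348.97
Total COGS = $9,945.16 + $3,348.97 = $13,294.13
Ending inventory (cost pool remaining) = $767.87
Check: goods available $14,062.00 = COGS $13,294.13 + ending $767.87

Ending inventory = $767.87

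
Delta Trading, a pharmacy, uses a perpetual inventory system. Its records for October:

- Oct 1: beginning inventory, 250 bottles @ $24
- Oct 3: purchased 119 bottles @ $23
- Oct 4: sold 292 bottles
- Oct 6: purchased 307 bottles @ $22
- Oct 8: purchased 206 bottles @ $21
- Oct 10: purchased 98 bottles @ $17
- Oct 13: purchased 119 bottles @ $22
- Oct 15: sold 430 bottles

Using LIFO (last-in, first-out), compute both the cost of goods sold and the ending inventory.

COGS = $15,653; ending inventory = $8,448

Oct 4, 292 sold [LIFO — newest first]: 119 @ $23 + 173 @ $24 = $6,889
Oct 15, 430 sold [LIFO — newest first]: 119 @ $22 + 98 @ $17 + 206 @ $21 + 7 @ $22 = $8,764
Total COGS = $6,889 + $8,764 = $15,653
Ending inventory: 77 @ $24 + 300 @ $22 = $8,448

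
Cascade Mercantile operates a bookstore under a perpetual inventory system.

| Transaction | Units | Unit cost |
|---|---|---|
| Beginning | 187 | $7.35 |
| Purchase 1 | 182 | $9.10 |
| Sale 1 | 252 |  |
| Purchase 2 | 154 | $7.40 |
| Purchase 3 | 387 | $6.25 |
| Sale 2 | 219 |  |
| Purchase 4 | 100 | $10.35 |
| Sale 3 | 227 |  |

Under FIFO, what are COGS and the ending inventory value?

COGS = $5,264.00; ending inventory = $2,360.00

Sale 1 (252) [FIFO — oldest first]: 187 @ $7.35 + 65 @ $9.10 = $1,965.95
Sale 2 (219) [FIFO — oldest first]: 117 @ $9.10 + 102 @ $7.40 = $1,819.50
Sale 3 (227) [FIFO — oldest first]: 52 @ $7.40 + 175 @ $6.25 = $1,478.55
Total COGS = $1,965.95 + $1,819.50 + $1,478.55 = $5,264.00
Ending inventory: 212 @ $6.25 + 100 @ $10.35 = $2,360.00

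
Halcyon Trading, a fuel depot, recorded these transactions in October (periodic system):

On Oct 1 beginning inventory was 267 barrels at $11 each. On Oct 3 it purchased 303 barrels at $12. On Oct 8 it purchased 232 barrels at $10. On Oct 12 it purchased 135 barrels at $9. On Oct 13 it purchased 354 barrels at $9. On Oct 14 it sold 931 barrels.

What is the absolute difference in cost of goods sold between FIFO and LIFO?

FIFO COGS: 267 @ $11 + 303 @ $12 + 232 @ $10 + 129 @ $9 = $10,054
LIFO COGS: 354 @ $9 + 135 @ $9 + 232 @ $10 + 210 @ $12 = $9,241
Difference = |$10,054 − $9,241| = $813

$813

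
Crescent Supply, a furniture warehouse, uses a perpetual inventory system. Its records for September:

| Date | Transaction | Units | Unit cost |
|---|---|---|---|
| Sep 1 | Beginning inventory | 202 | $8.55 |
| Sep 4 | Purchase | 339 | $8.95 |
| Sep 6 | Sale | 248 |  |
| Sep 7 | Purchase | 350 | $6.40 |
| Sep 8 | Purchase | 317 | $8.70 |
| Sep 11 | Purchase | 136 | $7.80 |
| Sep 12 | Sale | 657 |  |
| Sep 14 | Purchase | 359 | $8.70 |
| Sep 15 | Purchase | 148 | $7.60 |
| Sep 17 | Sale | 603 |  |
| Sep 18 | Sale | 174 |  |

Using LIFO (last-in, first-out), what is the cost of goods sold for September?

COGS = $13,623.00

Sep 6, 248 sold [LIFO — newest first]: 248 @ $8.95 = $2,219.60
Sep 12, 657 sold [LIFO — newest first]: 136 @ $7.80 + 317 @ $8.70 + 204 @ $6.40 = $5,124.30
Sep 17, 603 sold [LIFO — newest first]: 148 @ $7.60 + 359 @ $8.70 + 96 @ $6.40 = $4,862.50
Sep 18, 174 sold [LIFO — newest first]: 50 @ $6.40 + 91 @ $8.95 + 33 @ $8.55 = $1,416.60
Total COGS = $2,219.60 + $5,124.30 + $4,862.50 + $1,416.60 = $13,623.00
Ending inventory: 169 @ $8.55 = $1,444.95
Check: goods available $15,067.95 = COGS $13,623.00 + ending $1,444.95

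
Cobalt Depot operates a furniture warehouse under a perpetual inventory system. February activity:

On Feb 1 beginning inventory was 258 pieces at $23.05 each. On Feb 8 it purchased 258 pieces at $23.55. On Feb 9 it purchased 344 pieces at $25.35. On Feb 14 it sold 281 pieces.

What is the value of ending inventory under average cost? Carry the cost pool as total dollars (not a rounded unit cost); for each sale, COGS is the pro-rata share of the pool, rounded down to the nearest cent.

After Feb 1: 258 on hand, pool $5,946.90 (≈ $23.0500 each)
After Feb 8: 516 on hand, pool $12,022.80 (≈ $23.3000 each)
After Feb 9: 860 on hand, pool $20,743.20 (≈ $24.1200 each)
Feb 14, sell 281: 281/860 × $20,743.20 → $6,777.72
Ending inventory (cost pool remaining) = $13,965.48

Ending inventory = $13,965.48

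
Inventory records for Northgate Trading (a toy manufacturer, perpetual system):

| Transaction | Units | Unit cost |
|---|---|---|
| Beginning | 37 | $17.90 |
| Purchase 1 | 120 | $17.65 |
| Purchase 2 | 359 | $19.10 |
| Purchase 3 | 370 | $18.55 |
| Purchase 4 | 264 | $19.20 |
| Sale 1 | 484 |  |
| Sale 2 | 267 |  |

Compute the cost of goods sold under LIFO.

Sale 1 (484) [LIFO — newest first]: 264 @ $19.20 + 220 @ $18.55 = $9,149.80
Sale 2 (267) [LIFO — newest first]: 150 @ $18.55 + 117 @ $19.10 = $5,017.20
Total COGS = $9,149.80 + $5,017.20 = $14,167.00
Ending inventory: 37 @ $17.90 + 120 @ $17.65 + 242 @ $19.10 = $7,402.50

COGS = $14,167.00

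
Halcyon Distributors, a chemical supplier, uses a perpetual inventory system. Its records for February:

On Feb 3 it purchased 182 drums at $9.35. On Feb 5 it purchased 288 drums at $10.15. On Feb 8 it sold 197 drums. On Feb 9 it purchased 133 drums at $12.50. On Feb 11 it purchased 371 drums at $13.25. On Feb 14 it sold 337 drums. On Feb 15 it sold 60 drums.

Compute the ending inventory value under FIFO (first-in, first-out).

Feb 8, 197 sold [FIFO — oldest first]: 182 @ $9.35 + 15 @ $10.15 = $1,853.95
Feb 14, 337 sold [FIFO — oldest first]: 273 @ $10.15 + 64 @ $12.50 = $3,570.95
Feb 15, 60 sold [FIFO — oldest first]: 60 @ $12.50 = $750.00
Total COGS = $1,853.95 + $3,570.95 + $750.00 = $6,174.90
Ending inventory: 9 @ $12.50 + 371 @ $13.25 = $5,028.25
Check: goods available $11,203.15 = COGS $6,174.90 + ending $5,028.25

Ending inventory = $5,028.25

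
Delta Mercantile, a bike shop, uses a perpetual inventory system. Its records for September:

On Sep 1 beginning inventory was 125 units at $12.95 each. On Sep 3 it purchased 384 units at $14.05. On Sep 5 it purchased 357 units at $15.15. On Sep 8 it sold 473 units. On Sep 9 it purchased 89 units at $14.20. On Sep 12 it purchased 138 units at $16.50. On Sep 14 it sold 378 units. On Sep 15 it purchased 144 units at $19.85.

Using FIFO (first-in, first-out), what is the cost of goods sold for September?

Sep 8, 473 sold [FIFO — oldest first]: 125 @ $12.95 + 348 @ $14.05 = $6,508.15
Sep 14, 378 sold [FIFO — oldest first]: 36 @ $14.05 + 342 @ $15.15 = $5,687.10
Total COGS = $6,508.15 + $5,687.10 = $12,195.25
Ending inventory: 15 @ $15.15 + 89 @ $14.20 + 138 @ $16.50 + 144 @ $19.85 = $6,626.45

COGS = $12,195.25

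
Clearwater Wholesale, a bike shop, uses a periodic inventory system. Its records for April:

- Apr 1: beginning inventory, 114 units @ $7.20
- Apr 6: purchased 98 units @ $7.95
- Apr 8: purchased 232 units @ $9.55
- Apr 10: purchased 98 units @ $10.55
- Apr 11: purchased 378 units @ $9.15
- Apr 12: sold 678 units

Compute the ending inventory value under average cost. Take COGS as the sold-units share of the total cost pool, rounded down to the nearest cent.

Apr 12, sell 678: 678/920 × $8,308.10 → $6,122.70
Ending inventory (cost pool remaining) = $2,185.40

Ending inventory = $2,185.40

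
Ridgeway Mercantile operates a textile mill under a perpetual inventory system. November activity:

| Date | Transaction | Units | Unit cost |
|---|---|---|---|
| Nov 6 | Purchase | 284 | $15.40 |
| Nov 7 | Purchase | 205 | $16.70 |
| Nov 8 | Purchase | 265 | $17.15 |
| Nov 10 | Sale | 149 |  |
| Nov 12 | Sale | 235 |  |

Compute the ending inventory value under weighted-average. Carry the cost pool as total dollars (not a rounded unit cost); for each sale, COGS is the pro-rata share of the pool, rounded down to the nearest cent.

Ending inventory = $6,056.35

After Nov 6: 284 on hand, pool $4,373.60 (≈ $15.4000 each)
After Nov 7: 489 on hand, pool $7,797.10 (≈ $15.9450 each)
After Nov 8: 754 on hand, pool $12,341.85 (≈ $16.3685 each)
Nov 10, sell 149: 149/754 × $12,341.85 → $2,438.90
Nov 12, sell 235: 235/605 × $9,902.95 → $3,846.60
Total COGS = $2,438.90 + $3,846.60 = $6,285.50
Ending inventory (cost pool remaining) = $6,056.35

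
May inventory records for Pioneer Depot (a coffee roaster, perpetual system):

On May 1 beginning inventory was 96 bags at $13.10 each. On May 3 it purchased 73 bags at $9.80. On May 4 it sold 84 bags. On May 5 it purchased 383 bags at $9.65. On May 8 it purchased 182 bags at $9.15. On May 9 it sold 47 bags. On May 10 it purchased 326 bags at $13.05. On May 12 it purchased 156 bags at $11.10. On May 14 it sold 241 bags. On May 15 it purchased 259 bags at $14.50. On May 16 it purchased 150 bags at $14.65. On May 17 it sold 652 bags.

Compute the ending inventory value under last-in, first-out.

Ending inventory = $6,026.40

May 4, 84 sold [LIFO — newest first]: 73 @ $9.80 + 11 @ $13.10 = $859.50
May 9, 47 sold [LIFO — newest first]: 47 @ $9.15 = $430.05
May 14, 241 sold [LIFO — newest first]: 156 @ $11.10 + 85 @ $13.05 = $2,840.85
May 17, 652 sold [LIFO — newest first]: 150 @ $14.65 + 259 @ $14.50 + 241 @ $13.05 + 2 @ $9.15 = $9,116.35
Total COGS = $859.50 + $430.05 + $2,840.85 + $9,116.35 = $13,246.75
Ending inventory: 85 @ $13.10 + 383 @ $9.65 + 133 @ $9.15 = $6,026.40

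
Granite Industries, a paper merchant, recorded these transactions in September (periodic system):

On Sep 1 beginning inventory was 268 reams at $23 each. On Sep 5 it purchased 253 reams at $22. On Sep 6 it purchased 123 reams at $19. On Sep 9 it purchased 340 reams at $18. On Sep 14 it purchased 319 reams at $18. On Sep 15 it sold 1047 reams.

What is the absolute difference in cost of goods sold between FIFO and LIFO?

FIFO COGS: 268 @ $23 + 253 @ $22 + 123 @ $19 + 340 @ $18 + 63 @ $18 = $21,321
LIFO COGS: 319 @ $18 + 340 @ $18 + 123 @ $19 + 253 @ $22 + 12 @ $23 = $20,041
Difference = |$21,321 − $20,041| = $1,280

$1,280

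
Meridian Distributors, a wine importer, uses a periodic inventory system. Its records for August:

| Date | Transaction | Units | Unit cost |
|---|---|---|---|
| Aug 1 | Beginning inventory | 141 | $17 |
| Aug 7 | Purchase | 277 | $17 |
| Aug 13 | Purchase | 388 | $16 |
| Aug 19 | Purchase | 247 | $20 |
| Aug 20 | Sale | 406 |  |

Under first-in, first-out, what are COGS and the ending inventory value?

Aug 20, 406 sold [FIFO — oldest first]: 141 @ $17 + 265 @ $17 = $6,902
Ending inventory: 12 @ $17 + 388 @ $16 + 247 @ $20 = $11,352

COGS = $6,902; ending inventory = $11,352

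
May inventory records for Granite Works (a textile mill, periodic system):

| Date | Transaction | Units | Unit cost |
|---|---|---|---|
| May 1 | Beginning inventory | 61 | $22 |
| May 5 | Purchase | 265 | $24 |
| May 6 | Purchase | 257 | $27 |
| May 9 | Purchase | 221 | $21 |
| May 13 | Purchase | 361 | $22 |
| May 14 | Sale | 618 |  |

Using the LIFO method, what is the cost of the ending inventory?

Ending inventory = $13,669

May 14, 618 sold [LIFO — newest first]: 361 @ $22 + 221 @ $21 + 36 @ $27 = $13,555
Ending inventory: 61 @ $22 + 265 @ $24 + 221 @ $27 = $13,669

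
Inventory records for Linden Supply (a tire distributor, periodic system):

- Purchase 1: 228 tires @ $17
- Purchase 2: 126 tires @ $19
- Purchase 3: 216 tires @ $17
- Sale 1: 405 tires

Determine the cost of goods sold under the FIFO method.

Sale 1 (405) [FIFO — oldest first]: 228 @ $17 + 126 @ $19 + 51 @ $17 = $7,137
Ending inventory: 165 @ $17 = $2,805

COGS = $7,137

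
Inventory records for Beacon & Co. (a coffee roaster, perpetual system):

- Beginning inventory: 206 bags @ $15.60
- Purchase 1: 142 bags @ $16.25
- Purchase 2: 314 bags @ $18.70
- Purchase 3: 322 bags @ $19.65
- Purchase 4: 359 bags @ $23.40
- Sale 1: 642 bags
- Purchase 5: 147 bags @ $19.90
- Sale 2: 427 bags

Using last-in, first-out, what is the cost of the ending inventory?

Ending inventory = $6,886.20

Sale 1 (642) [LIFO — newest first]: 359 @ $23.40 + 283 @ $19.65 = $13,961.55
Sale 2 (427) [LIFO — newest first]: 147 @ $19.90 + 39 @ $19.65 + 241 @ $18.70 = $8,198.35
Total COGS = $13,961.55 + $8,198.35 = $22,159.90
Ending inventory: 206 @ $15.60 + 142 @ $16.25 + 73 @ $18.70 = $6,886.20
Check: goods available $29,046.10 = COGS $22,159.90 + ending $6,886.20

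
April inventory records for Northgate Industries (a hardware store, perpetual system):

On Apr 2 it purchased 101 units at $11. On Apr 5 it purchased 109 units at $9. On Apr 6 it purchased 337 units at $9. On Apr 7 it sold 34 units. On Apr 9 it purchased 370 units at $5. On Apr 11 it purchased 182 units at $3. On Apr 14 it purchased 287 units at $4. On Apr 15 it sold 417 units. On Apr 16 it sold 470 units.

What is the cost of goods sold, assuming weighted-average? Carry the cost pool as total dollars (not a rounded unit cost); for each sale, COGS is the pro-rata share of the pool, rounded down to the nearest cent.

After Apr 2: 101 on hand, pool $1,111.00 (≈ $11.0000 each)
After Apr 5: 210 on hand, pool $2,092.00 (≈ $9.9619 each)
After Apr 6: 547 on hand, pool $5,125.00 (≈ $9.3693 each)
Apr 7, sell 34: 34/547 × $5,125.00 → $318.55
After Apr 9: 883 on hand, pool $6,656.45 (≈ $7.5384 each)
After Apr 11: 1065 on hand, pool $7,202.45 (≈ $6.7629 each)
After Apr 14: 1352 on hand, pool $8,350.45 (≈ $6.1764 each)
Apr 15, sell 417: 417/1352 × $8,350.45 → $2,575.54
Apr 16, sell 470: 470/935 × $5,774.91 → $2,902.89
Total COGS = $318.55 + $2,575.54 + $2,902.89 = $5,796.98
Ending inventory (cost pool remaining) = $2,872.02

COGS = $5,796.98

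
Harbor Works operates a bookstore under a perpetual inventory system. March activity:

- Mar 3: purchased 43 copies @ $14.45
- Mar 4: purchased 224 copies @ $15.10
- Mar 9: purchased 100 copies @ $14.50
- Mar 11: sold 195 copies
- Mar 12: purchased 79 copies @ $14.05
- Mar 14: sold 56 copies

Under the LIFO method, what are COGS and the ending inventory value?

COGS = $3,671.30; ending inventory = $2,892.40

Mar 11, 195 sold [LIFO — newest first]: 100 @ $14.50 + 95 @ $15.10 = $2,884.50
Mar 14, 56 sold [LIFO — newest first]: 56 @ $14.05 = $786.80
Total COGS = $2,884.50 + $786.80 = $3,671.30
Ending inventory: 43 @ $14.45 + 129 @ $15.10 + 23 @ $14.05 = $2,892.40
Check: goods available $6,563.70 = COGS $3,671.30 + ending $2,892.40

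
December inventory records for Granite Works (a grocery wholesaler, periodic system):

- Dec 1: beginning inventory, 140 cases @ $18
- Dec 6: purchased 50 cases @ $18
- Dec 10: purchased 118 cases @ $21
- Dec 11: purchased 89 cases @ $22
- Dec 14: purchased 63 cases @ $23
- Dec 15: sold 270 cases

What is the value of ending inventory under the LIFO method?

Dec 15, 270 sold [LIFO — newest first]: 63 @ $23 + 89 @ $22 + 118 @ $21 = $5,885
Ending inventory: 140 @ $18 + 50 @ $18 = $3,420
Check: goods available $9,305 = COGS $5,885 + ending $3,420

Ending inventory = $3,420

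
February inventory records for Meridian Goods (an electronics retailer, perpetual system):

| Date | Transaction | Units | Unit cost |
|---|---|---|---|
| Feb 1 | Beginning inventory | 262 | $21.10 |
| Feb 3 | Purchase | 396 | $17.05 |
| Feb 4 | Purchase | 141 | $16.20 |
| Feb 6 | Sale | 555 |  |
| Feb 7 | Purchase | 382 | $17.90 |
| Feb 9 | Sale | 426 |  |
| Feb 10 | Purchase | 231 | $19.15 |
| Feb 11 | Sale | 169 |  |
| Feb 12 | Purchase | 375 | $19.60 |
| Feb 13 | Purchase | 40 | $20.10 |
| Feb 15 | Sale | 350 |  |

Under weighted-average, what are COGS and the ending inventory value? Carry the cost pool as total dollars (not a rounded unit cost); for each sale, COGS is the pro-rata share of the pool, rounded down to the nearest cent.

COGS = $27,683.62; ending inventory = $6,296.03

After Feb 1: 262 on hand, pool $5,528.20 (≈ $21.1000 each)
After Feb 3: 658 on hand, pool $12,280.00 (≈ $18.6626 each)
After Feb 4: 799 on hand, pool $14,564.20 (≈ $18.2280 each)
Feb 6, sell 555: 555/799 × $14,564.20 → $10,116.55
After Feb 7: 626 on hand, pool $11,285.45 (≈ $18.0279 each)
Feb 9, sell 426: 426/626 × $11,285.45 → $7,679.87
After Feb 10: 431 on hand, pool $8,029.23 (≈ $18.6293 each)
Feb 11, sell 169: 169/431 × $8,029.23 → $3,148.35
After Feb 12: 637 on hand, pool $12,230.88 (≈ $19.2008 each)
After Feb 13: 677 on hand, pool $13,034.88 (≈ $19.2539 each)
Feb 15, sell 350: 350/677 × $13,034.88 → $6,738.85
Total COGS = $10,116.55 + $7,679.87 + $3,148.35 + $6,738.85 = $27,683.62
Ending inventory (cost pool remaining) = $6,296.03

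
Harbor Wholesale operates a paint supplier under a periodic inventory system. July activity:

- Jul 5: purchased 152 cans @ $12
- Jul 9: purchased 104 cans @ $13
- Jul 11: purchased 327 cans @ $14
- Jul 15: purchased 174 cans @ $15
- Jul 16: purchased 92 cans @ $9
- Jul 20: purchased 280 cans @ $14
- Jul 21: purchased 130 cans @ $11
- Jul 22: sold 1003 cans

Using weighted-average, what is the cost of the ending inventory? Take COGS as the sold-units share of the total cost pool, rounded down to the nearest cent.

Ending inventory = $3,363.59

Jul 22, sell 1003: 1003/1259 × $16,542.00 → $13,178.41
Ending inventory (cost pool remaining) = $3,363.59
Check: goods available $16,542.00 = COGS $13,178.41 + ending $3,363.59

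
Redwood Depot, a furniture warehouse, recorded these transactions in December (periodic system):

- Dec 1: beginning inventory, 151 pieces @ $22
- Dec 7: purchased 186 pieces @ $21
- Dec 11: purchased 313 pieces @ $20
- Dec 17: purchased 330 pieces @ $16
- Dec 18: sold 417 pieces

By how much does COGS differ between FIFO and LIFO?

$1,808

FIFO COGS: 151 @ $22 + 186 @ $21 + 80 @ $20 = $8,828
LIFO COGS: 330 @ $16 + 87 @ $20 = $7,020
Difference = |$8,828 − $7,020| = $1,808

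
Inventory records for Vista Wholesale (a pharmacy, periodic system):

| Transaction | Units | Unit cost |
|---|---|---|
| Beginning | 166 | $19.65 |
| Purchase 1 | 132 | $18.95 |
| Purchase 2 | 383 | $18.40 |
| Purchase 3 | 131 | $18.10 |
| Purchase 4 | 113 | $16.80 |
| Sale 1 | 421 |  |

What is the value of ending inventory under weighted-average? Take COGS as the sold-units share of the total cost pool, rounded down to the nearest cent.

Ending inventory = $9,306.30

Sale 1, sell 421: 421/925 × $17,080.00 → $7,773.70
Ending inventory (cost pool remaining) = $9,306.30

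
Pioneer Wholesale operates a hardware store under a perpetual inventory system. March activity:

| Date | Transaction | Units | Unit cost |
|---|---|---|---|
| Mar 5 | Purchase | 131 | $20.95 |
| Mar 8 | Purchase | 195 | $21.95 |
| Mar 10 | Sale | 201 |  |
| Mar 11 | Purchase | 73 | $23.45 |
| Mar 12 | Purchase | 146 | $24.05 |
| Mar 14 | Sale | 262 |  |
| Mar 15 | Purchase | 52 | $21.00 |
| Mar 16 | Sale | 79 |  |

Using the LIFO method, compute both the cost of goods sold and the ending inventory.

COGS = $12,187.60; ending inventory = $1,152.25

Mar 10, 201 sold [LIFO — newest first]: 195 @ $21.95 + 6 @ $20.95 = $4,405.95
Mar 14, 262 sold [LIFO — newest first]: 146 @ $24.05 + 73 @ $23.45 + 43 @ $20.95 = $6,124.00
Mar 16, 79 sold [LIFO — newest first]: 52 @ $21.00 + 27 @ $20.95 = $1,657.65
Total COGS = $4,405.95 + $6,124.00 + $1,657.65 = $12,187.60
Ending inventory: 55 @ $20.95 = $1,152.25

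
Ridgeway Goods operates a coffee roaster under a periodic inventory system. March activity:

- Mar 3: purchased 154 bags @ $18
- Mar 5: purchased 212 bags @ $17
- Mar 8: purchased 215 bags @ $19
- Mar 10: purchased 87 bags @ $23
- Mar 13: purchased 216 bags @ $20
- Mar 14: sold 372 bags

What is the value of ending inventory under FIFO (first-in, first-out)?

Mar 14, 372 sold [FIFO — oldest first]: 154 @ $18 + 212 @ $17 + 6 @ $19 = $6,490
Ending inventory: 209 @ $19 + 87 @ $23 + 216 @ $20 = $10,292
Check: goods available $16,782 = COGS $6,490 + ending $10,292

Ending inventory = $10,292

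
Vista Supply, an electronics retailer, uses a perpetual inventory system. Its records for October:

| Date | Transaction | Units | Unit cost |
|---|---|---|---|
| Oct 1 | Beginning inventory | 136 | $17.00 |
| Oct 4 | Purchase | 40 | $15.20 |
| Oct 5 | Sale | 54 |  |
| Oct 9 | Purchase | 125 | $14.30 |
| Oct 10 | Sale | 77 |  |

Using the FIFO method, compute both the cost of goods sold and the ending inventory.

Oct 5, 54 sold [FIFO — oldest first]: 54 @ $17.00 = $918.00
Oct 10, 77 sold [FIFO — oldest first]: 77 @ $17.00 = $1,309.00
Total COGS = $918.00 + $1,309.00 = $2,227.00
Ending inventory: 5 @ $17.00 + 40 @ $15.20 + 125 @ $14.30 = $2,480.50

COGS = $2,227.00; ending inventory = $2,480.50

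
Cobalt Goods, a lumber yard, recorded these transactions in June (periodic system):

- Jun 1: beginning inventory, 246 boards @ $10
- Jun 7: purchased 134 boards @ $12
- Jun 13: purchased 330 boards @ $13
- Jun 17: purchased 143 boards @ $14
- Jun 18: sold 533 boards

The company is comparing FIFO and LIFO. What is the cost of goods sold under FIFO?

FIFO COGS: 246 @ $10 + 134 @ $12 + 153 @ $13 = $6,057
LIFO COGS: 143 @ $14 + 330 @ $13 + 60 @ $12 = $7,012

COGS = $6,057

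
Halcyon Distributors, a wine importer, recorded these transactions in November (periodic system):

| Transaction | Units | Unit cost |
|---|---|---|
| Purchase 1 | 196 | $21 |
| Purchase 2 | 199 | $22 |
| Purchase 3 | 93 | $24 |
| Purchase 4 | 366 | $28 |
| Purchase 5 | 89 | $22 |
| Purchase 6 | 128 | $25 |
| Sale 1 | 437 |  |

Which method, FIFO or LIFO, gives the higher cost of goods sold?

LIFO

FIFO COGS: 196 @ $21 + 199 @ $22 + 42 @ $24 = $9,502
LIFO COGS: 128 @ $25 + 89 @ $22 + 220 @ $28 = $11,318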